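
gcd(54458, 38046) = 746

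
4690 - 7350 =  - 2660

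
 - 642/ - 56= 321/28 = 11.46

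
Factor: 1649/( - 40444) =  - 2^ ( - 2)*17^1*97^1*10111^(-1)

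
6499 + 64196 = 70695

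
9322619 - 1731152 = 7591467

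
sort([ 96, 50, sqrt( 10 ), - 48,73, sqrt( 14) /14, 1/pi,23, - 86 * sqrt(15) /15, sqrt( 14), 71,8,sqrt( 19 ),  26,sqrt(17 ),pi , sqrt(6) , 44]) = [ - 48, - 86*sqrt( 15 )/15,  sqrt(14)/14, 1/pi, sqrt( 6),pi, sqrt( 10) , sqrt( 14 ),sqrt(17), sqrt(19 ), 8, 23 , 26, 44,  50,71,73 , 96]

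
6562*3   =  19686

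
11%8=3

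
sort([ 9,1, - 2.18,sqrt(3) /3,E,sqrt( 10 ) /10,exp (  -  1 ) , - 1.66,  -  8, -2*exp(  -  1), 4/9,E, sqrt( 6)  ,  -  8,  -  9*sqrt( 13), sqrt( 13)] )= [- 9 * sqrt( 13),-8, -8, - 2.18, - 1.66, - 2*exp( - 1), sqrt(10) /10,exp( - 1), 4/9  ,  sqrt ( 3)/3,  1, sqrt( 6 ), E, E, sqrt( 13),9]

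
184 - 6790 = - 6606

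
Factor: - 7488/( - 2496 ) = 3 = 3^1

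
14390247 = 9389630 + 5000617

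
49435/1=49435 = 49435.00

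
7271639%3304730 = 662179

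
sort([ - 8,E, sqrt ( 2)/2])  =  [ - 8, sqrt(2 )/2, E ]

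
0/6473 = 0 = 0.00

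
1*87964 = 87964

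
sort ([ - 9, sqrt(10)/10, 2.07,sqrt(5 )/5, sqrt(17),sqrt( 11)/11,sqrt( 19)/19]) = [ - 9,sqrt(19)/19 , sqrt( 11) /11, sqrt( 10)/10, sqrt(5) /5,2.07, sqrt ( 17) ]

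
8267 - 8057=210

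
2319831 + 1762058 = 4081889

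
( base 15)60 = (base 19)4E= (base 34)2m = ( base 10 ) 90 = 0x5a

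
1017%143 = 16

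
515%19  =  2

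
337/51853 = 337/51853=0.01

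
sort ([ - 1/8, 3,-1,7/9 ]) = [-1, -1/8, 7/9,3] 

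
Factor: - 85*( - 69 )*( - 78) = -457470 =- 2^1 * 3^2*5^1*13^1*17^1 *23^1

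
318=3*106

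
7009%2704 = 1601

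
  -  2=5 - 7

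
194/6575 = 194/6575 = 0.03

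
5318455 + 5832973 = 11151428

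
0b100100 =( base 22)1E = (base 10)36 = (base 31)15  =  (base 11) 33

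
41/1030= 41/1030 = 0.04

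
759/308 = 69/28= 2.46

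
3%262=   3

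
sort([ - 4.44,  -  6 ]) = [-6, - 4.44]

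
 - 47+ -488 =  - 535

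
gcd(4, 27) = 1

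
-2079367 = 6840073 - 8919440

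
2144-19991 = -17847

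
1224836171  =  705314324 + 519521847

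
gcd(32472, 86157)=9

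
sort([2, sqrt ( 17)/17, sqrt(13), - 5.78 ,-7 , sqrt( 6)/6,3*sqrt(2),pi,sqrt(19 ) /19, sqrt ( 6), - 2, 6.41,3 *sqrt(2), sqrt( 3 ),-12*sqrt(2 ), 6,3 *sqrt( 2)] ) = [ - 12 * sqrt(2 ),-7,  -  5.78, - 2,sqrt( 19)/19,sqrt( 17 )/17,sqrt(6)/6,sqrt(3),2, sqrt( 6 ), pi,sqrt(13), 3 * sqrt( 2 ),  3*sqrt( 2),3 * sqrt(2), 6,6.41 ]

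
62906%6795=1751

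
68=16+52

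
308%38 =4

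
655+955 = 1610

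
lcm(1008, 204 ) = 17136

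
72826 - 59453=13373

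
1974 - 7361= - 5387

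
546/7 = 78 = 78.00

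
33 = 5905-5872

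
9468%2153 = 856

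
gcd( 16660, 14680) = 20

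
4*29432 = 117728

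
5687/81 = 70 + 17/81 = 70.21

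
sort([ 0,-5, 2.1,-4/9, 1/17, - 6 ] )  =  [ - 6,  -  5,  -  4/9, 0,1/17,  2.1]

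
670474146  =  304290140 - -366184006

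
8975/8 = 1121 + 7/8 = 1121.88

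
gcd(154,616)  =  154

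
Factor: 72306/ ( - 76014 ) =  - 39/41=-  3^1*13^1*41^( - 1) 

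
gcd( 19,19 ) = 19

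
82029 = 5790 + 76239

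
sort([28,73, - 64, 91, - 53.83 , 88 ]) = [ - 64, - 53.83,28,73, 88, 91]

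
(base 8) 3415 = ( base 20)4a5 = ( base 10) 1805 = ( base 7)5156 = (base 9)2425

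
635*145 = 92075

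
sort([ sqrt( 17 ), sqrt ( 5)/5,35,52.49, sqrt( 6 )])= [ sqrt (5) /5, sqrt(6 ),sqrt( 17), 35,52.49]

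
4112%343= 339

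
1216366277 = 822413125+393953152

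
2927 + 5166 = 8093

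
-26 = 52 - 78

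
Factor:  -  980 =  - 2^2* 5^1*7^2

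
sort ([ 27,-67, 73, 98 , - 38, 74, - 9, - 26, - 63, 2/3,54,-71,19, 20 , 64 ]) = [ - 71, - 67, - 63, - 38, - 26, - 9, 2/3, 19 , 20,27, 54, 64,73,74, 98 ] 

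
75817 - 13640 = 62177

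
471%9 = 3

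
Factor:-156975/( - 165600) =91/96 = 2^( - 5)*3^( -1)*7^1* 13^1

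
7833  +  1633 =9466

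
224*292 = 65408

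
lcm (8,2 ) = 8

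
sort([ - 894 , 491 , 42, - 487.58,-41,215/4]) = [- 894,-487.58, - 41, 42, 215/4, 491]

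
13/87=13/87 = 0.15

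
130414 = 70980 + 59434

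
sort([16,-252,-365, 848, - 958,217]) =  [ - 958, - 365,- 252,  16,  217,  848 ] 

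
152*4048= 615296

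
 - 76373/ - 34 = 76373/34 = 2246.26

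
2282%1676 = 606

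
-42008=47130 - 89138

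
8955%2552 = 1299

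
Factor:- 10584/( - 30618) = 2^2*3^( - 4 )*7^1 = 28/81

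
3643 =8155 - 4512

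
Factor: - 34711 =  - 103^1*337^1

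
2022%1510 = 512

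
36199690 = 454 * 79735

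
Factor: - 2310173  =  -89^1*101^1*257^1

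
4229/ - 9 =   -  4229/9 = - 469.89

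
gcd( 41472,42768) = 1296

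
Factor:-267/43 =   -  3^1*43^( - 1 )*89^1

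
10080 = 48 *210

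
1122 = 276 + 846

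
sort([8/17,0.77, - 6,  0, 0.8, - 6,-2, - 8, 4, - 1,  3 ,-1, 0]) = [ - 8, - 6, - 6, - 2, - 1,- 1,0,0, 8/17, 0.77, 0.8, 3, 4] 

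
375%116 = 27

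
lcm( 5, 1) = 5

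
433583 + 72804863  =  73238446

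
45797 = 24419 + 21378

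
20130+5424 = 25554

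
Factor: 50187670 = 2^1*5^1*13^1*149^1  *2591^1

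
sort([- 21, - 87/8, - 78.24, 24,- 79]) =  [ - 79, - 78.24, - 21,-87/8, 24] 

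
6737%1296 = 257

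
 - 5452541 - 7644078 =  - 13096619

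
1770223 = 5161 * 343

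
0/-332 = 0/1 =- 0.00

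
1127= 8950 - 7823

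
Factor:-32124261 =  - 3^1*13^1 * 23^1*59^1*607^1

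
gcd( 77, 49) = 7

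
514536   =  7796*66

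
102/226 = 51/113= 0.45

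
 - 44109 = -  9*4901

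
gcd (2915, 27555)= 55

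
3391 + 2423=5814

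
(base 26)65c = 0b1000001100110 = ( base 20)a9i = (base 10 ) 4198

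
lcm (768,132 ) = 8448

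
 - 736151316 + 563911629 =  - 172239687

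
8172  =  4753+3419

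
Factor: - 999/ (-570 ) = 333/190 = 2^ ( - 1)* 3^2* 5^(-1 )*19^( - 1)*37^1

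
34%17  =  0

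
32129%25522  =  6607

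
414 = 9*46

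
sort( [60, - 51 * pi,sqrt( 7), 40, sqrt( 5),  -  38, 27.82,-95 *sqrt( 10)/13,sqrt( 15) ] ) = [ - 51 *pi,  -  38, - 95*sqrt ( 10)/13, sqrt( 5), sqrt(7), sqrt( 15), 27.82, 40, 60]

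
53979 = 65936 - 11957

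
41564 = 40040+1524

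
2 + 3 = 5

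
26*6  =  156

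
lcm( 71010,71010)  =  71010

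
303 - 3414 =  - 3111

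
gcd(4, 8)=4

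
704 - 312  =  392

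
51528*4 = 206112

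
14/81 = 14/81 = 0.17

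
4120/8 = 515 = 515.00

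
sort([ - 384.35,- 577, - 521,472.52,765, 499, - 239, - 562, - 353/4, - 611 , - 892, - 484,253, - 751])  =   [ - 892, - 751, - 611, - 577,  -  562, - 521, - 484,-384.35, - 239,-353/4  ,  253,472.52, 499,765]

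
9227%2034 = 1091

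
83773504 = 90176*929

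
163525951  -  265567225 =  - 102041274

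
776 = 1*776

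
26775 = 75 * 357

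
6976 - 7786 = -810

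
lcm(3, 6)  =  6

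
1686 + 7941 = 9627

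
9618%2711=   1485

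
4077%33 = 18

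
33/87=11/29 = 0.38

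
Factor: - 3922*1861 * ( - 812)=5926659704=2^3 * 7^1 * 29^1 * 37^1*53^1*1861^1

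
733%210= 103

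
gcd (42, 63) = 21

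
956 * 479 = 457924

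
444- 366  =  78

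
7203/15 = 2401/5=480.20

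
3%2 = 1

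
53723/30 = 53723/30 = 1790.77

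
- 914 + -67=-981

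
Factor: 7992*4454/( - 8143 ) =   -  2^4 * 3^3*37^1*131^1*479^( - 1) =- 2093904/479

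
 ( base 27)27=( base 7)115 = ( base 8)75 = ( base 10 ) 61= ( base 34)1r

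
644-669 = -25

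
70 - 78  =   - 8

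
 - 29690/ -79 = 375 + 65/79 = 375.82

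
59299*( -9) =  - 533691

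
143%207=143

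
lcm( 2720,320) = 5440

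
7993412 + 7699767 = 15693179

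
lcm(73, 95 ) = 6935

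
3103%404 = 275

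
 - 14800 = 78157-92957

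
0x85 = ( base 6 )341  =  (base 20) 6D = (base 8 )205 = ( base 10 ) 133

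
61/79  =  61/79 = 0.77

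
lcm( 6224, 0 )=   0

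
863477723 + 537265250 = 1400742973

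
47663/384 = 47663/384 = 124.12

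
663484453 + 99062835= 762547288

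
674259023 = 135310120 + 538948903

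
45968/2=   22984 =22984.00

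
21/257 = 21/257 = 0.08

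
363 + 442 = 805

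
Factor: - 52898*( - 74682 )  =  2^2*3^4*461^1*26449^1 = 3950528436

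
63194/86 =31597/43 = 734.81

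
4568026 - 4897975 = -329949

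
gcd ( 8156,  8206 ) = 2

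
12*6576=78912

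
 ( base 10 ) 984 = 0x3d8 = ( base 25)1e9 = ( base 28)174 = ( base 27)19c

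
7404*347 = 2569188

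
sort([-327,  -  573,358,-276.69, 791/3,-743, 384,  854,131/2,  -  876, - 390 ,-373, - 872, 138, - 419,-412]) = [  -  876, - 872, - 743, - 573,-419,-412 , - 390,-373,  -  327,-276.69, 131/2, 138,791/3,358, 384,854 ]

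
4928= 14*352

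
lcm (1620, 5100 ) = 137700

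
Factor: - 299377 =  - 13^1*23029^1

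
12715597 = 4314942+8400655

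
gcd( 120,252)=12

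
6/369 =2/123= 0.02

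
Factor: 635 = 5^1*127^1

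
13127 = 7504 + 5623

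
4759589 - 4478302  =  281287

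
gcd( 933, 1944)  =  3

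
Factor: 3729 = 3^1*11^1* 113^1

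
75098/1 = 75098 = 75098.00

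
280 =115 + 165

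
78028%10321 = 5781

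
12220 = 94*130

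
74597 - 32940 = 41657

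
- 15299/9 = - 1700 + 1/9 = -1699.89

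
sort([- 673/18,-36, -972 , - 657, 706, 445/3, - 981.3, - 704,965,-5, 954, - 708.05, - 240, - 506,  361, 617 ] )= [ - 981.3,-972,-708.05, - 704,-657, - 506,-240,- 673/18, - 36,-5, 445/3, 361, 617, 706, 954, 965]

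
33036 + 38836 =71872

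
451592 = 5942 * 76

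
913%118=87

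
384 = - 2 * ( - 192)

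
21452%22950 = 21452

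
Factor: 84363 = 3^1*61^1*461^1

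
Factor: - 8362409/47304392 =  - 2^( - 3)*11^1*23^1*33053^1*5913049^( - 1)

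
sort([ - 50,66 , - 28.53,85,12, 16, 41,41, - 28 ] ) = [-50,- 28.53, - 28,12,16,41,41 , 66, 85]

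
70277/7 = 10039 + 4/7 = 10039.57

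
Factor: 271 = 271^1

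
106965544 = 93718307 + 13247237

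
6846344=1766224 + 5080120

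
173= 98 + 75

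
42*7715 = 324030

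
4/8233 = 4/8233 = 0.00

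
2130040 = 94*22660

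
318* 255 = 81090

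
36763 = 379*97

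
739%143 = 24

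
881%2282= 881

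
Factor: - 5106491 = -13^1*392807^1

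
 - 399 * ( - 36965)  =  14749035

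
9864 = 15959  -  6095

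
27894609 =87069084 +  - 59174475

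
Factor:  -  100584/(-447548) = 2^1*3^2*11^1*881^( - 1) = 198/881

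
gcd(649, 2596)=649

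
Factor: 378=2^1*3^3*7^1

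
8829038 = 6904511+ 1924527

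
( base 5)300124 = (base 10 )9414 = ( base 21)1076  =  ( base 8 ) 22306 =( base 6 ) 111330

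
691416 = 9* 76824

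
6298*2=12596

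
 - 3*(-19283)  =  57849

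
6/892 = 3/446 = 0.01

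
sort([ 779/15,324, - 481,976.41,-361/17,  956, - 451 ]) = [ - 481, - 451,  -  361/17,779/15,324,956, 976.41] 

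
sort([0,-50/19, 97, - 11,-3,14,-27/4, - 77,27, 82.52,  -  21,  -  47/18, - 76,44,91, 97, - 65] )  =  [-77,- 76, - 65, - 21, - 11 , - 27/4, - 3, - 50/19,  -  47/18,  0 , 14,27,44,82.52,91,97,97] 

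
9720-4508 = 5212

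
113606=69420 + 44186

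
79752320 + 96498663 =176250983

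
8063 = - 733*(  -  11) 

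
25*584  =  14600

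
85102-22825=62277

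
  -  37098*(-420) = 15581160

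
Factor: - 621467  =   - 7^2*11^1 * 1153^1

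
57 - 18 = 39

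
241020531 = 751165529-510144998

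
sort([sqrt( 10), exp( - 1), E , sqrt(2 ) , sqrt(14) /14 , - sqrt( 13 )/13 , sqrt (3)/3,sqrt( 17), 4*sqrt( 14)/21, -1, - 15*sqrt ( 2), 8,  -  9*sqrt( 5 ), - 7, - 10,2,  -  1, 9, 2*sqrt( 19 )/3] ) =[ - 15*  sqrt( 2), - 9*sqrt( 5), - 10, - 7 ,-1,  -  1, - sqrt( 13 )/13,sqrt ( 14)/14,exp( - 1),sqrt ( 3 )/3, 4* sqrt(14) /21,sqrt( 2),  2,  E , 2 * sqrt( 19 )/3, sqrt( 10), sqrt( 17 ), 8 , 9] 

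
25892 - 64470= - 38578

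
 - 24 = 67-91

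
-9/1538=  - 1 + 1529/1538 = - 0.01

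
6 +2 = 8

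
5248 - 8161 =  - 2913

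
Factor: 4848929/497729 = 23^1*210823^1*497729^(- 1 ) 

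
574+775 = 1349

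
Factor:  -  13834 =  - 2^1 *6917^1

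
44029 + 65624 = 109653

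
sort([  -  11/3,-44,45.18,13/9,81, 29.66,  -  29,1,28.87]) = [ - 44,- 29, - 11/3,1,13/9, 28.87,29.66, 45.18, 81] 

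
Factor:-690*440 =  - 303600= - 2^4*3^1*5^2*11^1*23^1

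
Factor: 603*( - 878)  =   - 2^1*3^2 * 67^1*439^1 =-529434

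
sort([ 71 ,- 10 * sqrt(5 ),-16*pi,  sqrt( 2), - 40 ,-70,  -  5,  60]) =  [ - 70  ,- 16*pi,-40, - 10 * sqrt(5),- 5,sqrt( 2),  60  ,  71]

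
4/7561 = 4/7561 = 0.00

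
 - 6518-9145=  - 15663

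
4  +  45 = 49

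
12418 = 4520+7898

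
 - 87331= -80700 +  - 6631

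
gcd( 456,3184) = 8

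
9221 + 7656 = 16877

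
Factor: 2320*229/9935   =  106256/1987 = 2^4*29^1*229^1 * 1987^( - 1)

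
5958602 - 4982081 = 976521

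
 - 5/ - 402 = 5/402 = 0.01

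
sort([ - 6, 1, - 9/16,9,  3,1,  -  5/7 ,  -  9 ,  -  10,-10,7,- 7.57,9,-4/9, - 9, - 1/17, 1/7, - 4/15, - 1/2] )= [ - 10 ,-10,-9, - 9, - 7.57,-6 ,-5/7, - 9/16,-1/2, - 4/9,-4/15, - 1/17,1/7, 1,1,3,7,9,9]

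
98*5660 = 554680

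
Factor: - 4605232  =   - 2^4*17^1*16931^1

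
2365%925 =515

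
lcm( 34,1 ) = 34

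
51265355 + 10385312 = 61650667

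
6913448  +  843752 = 7757200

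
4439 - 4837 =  - 398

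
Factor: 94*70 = 6580  =  2^2*5^1*7^1*47^1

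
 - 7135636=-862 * 8278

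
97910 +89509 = 187419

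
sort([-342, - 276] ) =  [-342, - 276 ]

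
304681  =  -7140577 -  - 7445258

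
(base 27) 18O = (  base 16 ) 3C9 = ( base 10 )969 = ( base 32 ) U9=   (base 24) 1g9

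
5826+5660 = 11486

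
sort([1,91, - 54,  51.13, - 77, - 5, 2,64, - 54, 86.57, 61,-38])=[ - 77, - 54, - 54, -38,-5, 1, 2,  51.13, 61,64, 86.57, 91]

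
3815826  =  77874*49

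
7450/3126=2 +599/1563=2.38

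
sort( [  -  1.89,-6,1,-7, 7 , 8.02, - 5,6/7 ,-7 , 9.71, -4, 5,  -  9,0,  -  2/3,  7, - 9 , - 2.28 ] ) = [ - 9, - 9,  -  7, - 7, - 6, - 5 ,  -  4, - 2.28,  -  1.89, - 2/3, 0,6/7,1, 5, 7,7,8.02,9.71]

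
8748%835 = 398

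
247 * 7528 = 1859416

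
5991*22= 131802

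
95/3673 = 95/3673 = 0.03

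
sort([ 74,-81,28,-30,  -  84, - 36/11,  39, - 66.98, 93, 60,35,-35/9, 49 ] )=[ - 84,-81, - 66.98,- 30, - 35/9,-36/11,28,35, 39, 49,60,74 , 93]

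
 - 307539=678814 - 986353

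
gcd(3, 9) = 3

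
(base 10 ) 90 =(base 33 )2O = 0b1011010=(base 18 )50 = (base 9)110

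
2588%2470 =118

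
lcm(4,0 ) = 0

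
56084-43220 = 12864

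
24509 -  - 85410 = 109919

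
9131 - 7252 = 1879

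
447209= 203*2203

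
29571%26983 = 2588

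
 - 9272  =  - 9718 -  - 446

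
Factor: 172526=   2^1*86263^1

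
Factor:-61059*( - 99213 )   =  3^2*20353^1 * 33071^1 = 6057846567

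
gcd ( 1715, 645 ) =5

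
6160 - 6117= 43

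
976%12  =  4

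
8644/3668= 2 + 327/917 = 2.36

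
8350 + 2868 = 11218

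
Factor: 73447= 11^2*607^1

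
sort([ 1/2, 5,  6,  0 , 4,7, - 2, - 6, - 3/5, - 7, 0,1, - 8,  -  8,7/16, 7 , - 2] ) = [-8,-8, - 7, - 6, - 2, - 2,-3/5,0,0,7/16,1/2,1,4, 5,6,7,7 ]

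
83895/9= 27965/3 = 9321.67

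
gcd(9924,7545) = 3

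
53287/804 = 53287/804 = 66.28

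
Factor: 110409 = 3^1*13^1*19^1*149^1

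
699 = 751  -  52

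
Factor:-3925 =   -  5^2 * 157^1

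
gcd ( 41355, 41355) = 41355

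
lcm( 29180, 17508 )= 87540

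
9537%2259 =501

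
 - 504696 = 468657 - 973353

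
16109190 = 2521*6390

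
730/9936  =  365/4968 = 0.07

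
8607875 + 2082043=10689918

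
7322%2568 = 2186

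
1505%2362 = 1505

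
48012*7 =336084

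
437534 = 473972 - 36438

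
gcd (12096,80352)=864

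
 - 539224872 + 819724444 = 280499572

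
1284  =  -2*(-642) 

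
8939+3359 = 12298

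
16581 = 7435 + 9146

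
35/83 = 35/83 = 0.42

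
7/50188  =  7/50188 = 0.00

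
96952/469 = 206 +338/469 = 206.72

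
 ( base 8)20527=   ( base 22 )HDL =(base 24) EJF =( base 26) CG7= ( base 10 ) 8535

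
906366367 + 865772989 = 1772139356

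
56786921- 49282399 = 7504522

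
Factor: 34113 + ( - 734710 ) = -700597 = -700597^1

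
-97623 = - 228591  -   -130968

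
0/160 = 0 = 0.00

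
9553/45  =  9553/45=212.29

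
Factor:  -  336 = -2^4 * 3^1*7^1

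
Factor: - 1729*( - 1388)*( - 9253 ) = - 2^2*7^1*13^1*19^2*347^1*487^1 = - 22205830556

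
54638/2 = 27319 = 27319.00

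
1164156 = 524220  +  639936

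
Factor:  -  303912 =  - 2^3*3^4*7^1*67^1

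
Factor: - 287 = - 7^1*41^1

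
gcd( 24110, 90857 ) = 1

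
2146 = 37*58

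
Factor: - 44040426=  -2^1 * 3^1*7340071^1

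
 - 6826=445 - 7271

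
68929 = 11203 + 57726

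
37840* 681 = 25769040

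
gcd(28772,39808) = 4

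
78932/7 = 11276 = 11276.00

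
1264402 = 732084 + 532318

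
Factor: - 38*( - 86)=2^2*19^1*43^1 = 3268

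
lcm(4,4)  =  4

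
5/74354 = 5/74354  =  0.00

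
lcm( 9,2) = 18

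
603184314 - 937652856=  - 334468542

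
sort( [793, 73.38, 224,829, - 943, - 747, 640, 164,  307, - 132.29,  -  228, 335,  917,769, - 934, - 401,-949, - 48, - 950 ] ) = [ - 950, - 949,-943, - 934, - 747,- 401, - 228, - 132.29, - 48, 73.38 , 164,224 , 307,335, 640, 769,793, 829,  917] 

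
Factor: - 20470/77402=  - 10235/38701 = - 5^1*13^(  -  2)*23^1*89^1*229^( - 1 )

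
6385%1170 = 535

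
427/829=427/829 = 0.52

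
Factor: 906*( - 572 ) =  - 2^3*3^1*11^1 *13^1*151^1 = -518232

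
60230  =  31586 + 28644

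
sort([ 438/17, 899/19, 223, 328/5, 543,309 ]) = [ 438/17, 899/19,328/5 , 223, 309,543] 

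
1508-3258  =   - 1750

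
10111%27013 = 10111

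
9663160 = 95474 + 9567686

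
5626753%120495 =83983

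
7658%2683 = 2292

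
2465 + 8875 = 11340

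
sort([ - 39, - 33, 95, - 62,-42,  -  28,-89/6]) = [ - 62, - 42, - 39, - 33, - 28, - 89/6,95 ] 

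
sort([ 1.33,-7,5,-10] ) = [ - 10,-7,1.33, 5]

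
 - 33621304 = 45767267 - 79388571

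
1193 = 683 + 510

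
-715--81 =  - 634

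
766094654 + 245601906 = 1011696560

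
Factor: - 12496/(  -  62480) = 5^(-1) = 1/5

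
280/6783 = 40/969 = 0.04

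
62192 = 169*368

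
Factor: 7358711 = 97^1*107^1*709^1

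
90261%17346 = 3531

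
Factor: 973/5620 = 2^( - 2 )*5^( - 1 ) * 7^1 *139^1 * 281^( - 1)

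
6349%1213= 284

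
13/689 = 1/53  =  0.02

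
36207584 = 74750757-38543173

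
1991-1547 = 444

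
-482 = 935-1417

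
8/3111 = 8/3111 = 0.00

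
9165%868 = 485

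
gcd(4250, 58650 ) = 850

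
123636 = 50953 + 72683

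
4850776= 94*51604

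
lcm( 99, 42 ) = 1386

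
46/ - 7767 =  - 46/7767=- 0.01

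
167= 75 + 92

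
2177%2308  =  2177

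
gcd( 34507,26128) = 1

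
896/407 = 896/407 = 2.20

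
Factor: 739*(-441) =-3^2 *7^2*739^1 = - 325899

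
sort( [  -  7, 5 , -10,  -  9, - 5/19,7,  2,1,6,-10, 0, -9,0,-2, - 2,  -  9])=[ -10, -10, - 9, - 9,-9, - 7, - 2,- 2, - 5/19,  0,0,1,2 , 5, 6,  7]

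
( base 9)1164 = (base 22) 1ha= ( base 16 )364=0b1101100100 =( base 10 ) 868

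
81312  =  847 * 96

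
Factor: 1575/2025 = 3^(  -  2 ) *7^1=   7/9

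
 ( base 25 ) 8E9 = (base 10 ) 5359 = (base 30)5sj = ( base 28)6NB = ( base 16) 14ef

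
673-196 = 477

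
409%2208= 409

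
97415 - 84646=12769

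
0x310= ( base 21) 1G7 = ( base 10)784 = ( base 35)ME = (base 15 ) 374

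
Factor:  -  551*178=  - 98078 = - 2^1*19^1 * 29^1*89^1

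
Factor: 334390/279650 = 5^( - 1)*47^( - 1 ) * 281^1=281/235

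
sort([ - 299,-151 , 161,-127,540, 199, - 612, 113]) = [-612, - 299 , - 151, -127, 113,161 , 199, 540]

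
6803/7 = 6803/7 = 971.86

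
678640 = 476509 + 202131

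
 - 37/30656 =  - 37/30656 = - 0.00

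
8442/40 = 211 + 1/20  =  211.05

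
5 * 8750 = 43750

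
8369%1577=484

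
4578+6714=11292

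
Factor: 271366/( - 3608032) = -2^( - 4)*137^( - 1)*241^1*563^1*823^( -1) = -135683/1804016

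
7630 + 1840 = 9470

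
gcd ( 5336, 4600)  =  184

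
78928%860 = 668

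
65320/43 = 65320/43 = 1519.07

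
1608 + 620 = 2228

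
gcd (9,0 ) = 9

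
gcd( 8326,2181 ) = 1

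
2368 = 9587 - 7219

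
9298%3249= 2800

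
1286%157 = 30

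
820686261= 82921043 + 737765218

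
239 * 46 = 10994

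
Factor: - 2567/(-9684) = 2^(-2 )*3^( - 2)*17^1*151^1*269^( - 1 ) 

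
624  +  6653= 7277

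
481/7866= 481/7866  =  0.06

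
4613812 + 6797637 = 11411449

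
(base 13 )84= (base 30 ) 3i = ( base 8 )154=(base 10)108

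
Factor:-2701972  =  -2^2*7^1*13^2*571^1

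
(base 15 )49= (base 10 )69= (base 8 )105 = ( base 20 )39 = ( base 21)36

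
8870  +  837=9707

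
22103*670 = 14809010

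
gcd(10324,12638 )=178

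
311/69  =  4 + 35/69  =  4.51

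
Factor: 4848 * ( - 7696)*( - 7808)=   291318104064 = 2^15*3^1*13^1*37^1*61^1  *101^1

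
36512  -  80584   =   -44072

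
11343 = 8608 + 2735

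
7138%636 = 142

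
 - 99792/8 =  - 12474 = - 12474.00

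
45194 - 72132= -26938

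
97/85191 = 97/85191 =0.00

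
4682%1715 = 1252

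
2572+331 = 2903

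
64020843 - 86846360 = -22825517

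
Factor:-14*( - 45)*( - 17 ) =  -  2^1*3^2*5^1*7^1 * 17^1  =  -10710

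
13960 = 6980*2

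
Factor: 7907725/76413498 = 1129675/10916214 = 2^ ( - 1)*3^(-1 ) * 5^2*23^( - 1)*73^1 * 619^1*79103^( - 1)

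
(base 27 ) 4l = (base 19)6f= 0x81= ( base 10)129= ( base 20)69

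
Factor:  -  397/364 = -2^( - 2 )*7^( - 1 ) * 13^ (-1 )*397^1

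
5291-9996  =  -4705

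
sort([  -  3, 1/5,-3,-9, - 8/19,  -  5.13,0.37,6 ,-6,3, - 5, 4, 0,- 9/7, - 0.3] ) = [-9,-6, - 5.13, - 5, - 3,- 3, - 9/7,- 8/19, - 0.3,0,  1/5 , 0.37,3, 4,6 ] 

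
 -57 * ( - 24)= 1368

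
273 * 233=63609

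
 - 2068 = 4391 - 6459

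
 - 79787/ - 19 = 4199 + 6/19 = 4199.32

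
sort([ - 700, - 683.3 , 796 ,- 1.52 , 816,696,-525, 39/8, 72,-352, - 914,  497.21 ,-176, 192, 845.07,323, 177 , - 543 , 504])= [- 914, - 700, - 683.3, - 543, - 525,-352, - 176, - 1.52, 39/8 , 72,177, 192,323, 497.21,504, 696, 796 , 816, 845.07 ] 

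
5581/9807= 5581/9807= 0.57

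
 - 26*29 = - 754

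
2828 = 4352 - 1524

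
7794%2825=2144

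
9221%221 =160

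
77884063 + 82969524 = 160853587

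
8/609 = 8/609= 0.01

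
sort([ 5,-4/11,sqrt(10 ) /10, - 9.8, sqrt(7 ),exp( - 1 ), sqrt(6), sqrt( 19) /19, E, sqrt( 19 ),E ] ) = [ - 9.8, - 4/11,sqrt( 19 )/19  ,  sqrt ( 10)/10,exp( - 1),sqrt(6) , sqrt( 7), E,  E, sqrt( 19), 5]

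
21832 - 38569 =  - 16737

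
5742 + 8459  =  14201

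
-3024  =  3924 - 6948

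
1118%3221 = 1118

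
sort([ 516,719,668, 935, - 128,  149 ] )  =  [-128,  149, 516,  668,  719,935]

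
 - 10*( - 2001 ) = 20010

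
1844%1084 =760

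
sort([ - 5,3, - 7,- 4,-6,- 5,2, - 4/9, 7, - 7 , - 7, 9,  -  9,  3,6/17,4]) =[  -  9,  -  7, - 7,-7, - 6 ,-5, - 5, - 4,  -  4/9, 6/17,  2, 3,3, 4, 7,9 ] 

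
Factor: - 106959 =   -  3^1*101^1*353^1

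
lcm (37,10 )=370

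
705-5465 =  - 4760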